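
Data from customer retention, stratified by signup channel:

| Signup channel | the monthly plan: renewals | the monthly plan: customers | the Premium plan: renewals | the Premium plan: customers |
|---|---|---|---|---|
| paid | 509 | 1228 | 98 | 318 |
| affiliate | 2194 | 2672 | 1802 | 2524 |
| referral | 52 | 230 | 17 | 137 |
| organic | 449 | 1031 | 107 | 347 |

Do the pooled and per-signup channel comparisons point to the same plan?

Paid: the monthly plan 509/1228 = 41.4%, the Premium plan 98/318 = 30.8% → the monthly plan
Affiliate: the monthly plan 2194/2672 = 82.1%, the Premium plan 1802/2524 = 71.4% → the monthly plan
Referral: the monthly plan 52/230 = 22.6%, the Premium plan 17/137 = 12.4% → the monthly plan
Organic: the monthly plan 449/1031 = 43.5%, the Premium plan 107/347 = 30.8% → the monthly plan
Overall: the monthly plan 3204/5161 = 62.1%, the Premium plan 2024/3326 = 60.9% → the monthly plan
The monthly plan wins overall and in every signup group — no reversal.

Yes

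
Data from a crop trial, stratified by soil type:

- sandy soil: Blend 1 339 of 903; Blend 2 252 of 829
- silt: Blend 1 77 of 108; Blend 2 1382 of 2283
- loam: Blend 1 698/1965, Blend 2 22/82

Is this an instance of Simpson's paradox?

Sandy soil: Blend 1 339/903 = 37.5%, Blend 2 252/829 = 30.4% → Blend 1
Silt: Blend 1 77/108 = 71.3%, Blend 2 1382/2283 = 60.5% → Blend 1
Loam: Blend 1 698/1965 = 35.5%, Blend 2 22/82 = 26.8% → Blend 1
Overall: Blend 1 1114/2976 = 37.4%, Blend 2 1656/3194 = 51.8% → Blend 2
Blend 1 wins each soil group but Blend 2 wins overall — the comparison reverses. Blend 1's plots skew toward loam, which has a lower base rate.

Yes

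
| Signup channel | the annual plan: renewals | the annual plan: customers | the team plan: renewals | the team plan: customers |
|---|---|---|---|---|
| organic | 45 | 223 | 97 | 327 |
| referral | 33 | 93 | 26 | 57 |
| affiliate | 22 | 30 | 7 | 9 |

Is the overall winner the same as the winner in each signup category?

Yes

Organic: the annual plan 45/223 = 20.2%, the team plan 97/327 = 29.7% → the team plan
Referral: the annual plan 33/93 = 35.5%, the team plan 26/57 = 45.6% → the team plan
Affiliate: the annual plan 22/30 = 73.3%, the team plan 7/9 = 77.8% → the team plan
Overall: the annual plan 100/346 = 28.9%, the team plan 130/393 = 33.1% → the team plan
The team plan wins overall and in every signup group — no reversal.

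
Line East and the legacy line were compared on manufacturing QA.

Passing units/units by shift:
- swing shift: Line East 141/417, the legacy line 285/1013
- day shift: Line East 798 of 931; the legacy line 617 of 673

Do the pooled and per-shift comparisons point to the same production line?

Swing shift: Line East 141/417 = 33.8%, the legacy line 285/1013 = 28.1% → Line East
Day shift: Line East 798/931 = 85.7%, the legacy line 617/673 = 91.7% → the legacy line
Overall: Line East 939/1348 = 69.7%, the legacy line 902/1686 = 53.5% → Line East
Neither sweeps: Line East wins 1 of 2 groups, the legacy line wins 1. Line East wins overall but not every group — no Simpson reversal.

No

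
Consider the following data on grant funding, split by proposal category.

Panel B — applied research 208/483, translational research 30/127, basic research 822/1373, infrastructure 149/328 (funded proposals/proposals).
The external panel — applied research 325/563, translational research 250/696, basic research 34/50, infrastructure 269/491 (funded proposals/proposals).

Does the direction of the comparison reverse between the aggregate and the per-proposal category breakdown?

Applied research: Panel B 208/483 = 43.1%, the external panel 325/563 = 57.7% → the external panel
Translational research: Panel B 30/127 = 23.6%, the external panel 250/696 = 35.9% → the external panel
Basic research: Panel B 822/1373 = 59.9%, the external panel 34/50 = 68.0% → the external panel
Infrastructure: Panel B 149/328 = 45.4%, the external panel 269/491 = 54.8% → the external panel
Overall: Panel B 1209/2311 = 52.3%, the external panel 878/1800 = 48.8% → Panel B
The external panel wins each proposal group but Panel B wins overall — the comparison reverses. The external panel's proposals skew toward translational research, which has a lower base rate.

Yes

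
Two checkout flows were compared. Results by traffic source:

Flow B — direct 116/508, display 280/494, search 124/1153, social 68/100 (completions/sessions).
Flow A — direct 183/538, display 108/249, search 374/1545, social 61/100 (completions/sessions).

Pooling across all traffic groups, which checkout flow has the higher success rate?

Flow A

Direct: Flow B 116/508 = 22.8%, Flow A 183/538 = 34.0% → Flow A
Display: Flow B 280/494 = 56.7%, Flow A 108/249 = 43.4% → Flow B
Search: Flow B 124/1153 = 10.8%, Flow A 374/1545 = 24.2% → Flow A
Social: Flow B 68/100 = 68.0%, Flow A 61/100 = 61.0% → Flow B
Overall: Flow B 588/2255 = 26.1%, Flow A 726/2432 = 29.9% → Flow A
(Neither sweeps every traffic group, but Flow A has the higher pooled rate.)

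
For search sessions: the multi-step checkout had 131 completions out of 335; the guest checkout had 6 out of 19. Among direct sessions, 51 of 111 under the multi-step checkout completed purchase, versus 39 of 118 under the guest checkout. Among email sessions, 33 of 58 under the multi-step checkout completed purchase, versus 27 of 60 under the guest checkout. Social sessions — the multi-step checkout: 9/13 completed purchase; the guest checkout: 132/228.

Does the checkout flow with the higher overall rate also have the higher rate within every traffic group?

No

Search: the multi-step checkout 131/335 = 39.1%, the guest checkout 6/19 = 31.6% → the multi-step checkout
Direct: the multi-step checkout 51/111 = 45.9%, the guest checkout 39/118 = 33.1% → the multi-step checkout
Email: the multi-step checkout 33/58 = 56.9%, the guest checkout 27/60 = 45.0% → the multi-step checkout
Social: the multi-step checkout 9/13 = 69.2%, the guest checkout 132/228 = 57.9% → the multi-step checkout
Overall: the multi-step checkout 224/517 = 43.3%, the guest checkout 204/425 = 48.0% → the guest checkout
The multi-step checkout wins each traffic group but the guest checkout wins overall — the comparison reverses. The multi-step checkout's sessions skew toward search, which has a lower base rate.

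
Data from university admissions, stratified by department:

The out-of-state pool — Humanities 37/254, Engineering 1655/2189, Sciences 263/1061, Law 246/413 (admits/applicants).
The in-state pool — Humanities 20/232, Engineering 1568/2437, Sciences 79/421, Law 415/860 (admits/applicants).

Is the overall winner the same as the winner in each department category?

Yes

Humanities: the out-of-state pool 37/254 = 14.6%, the in-state pool 20/232 = 8.6% → the out-of-state pool
Engineering: the out-of-state pool 1655/2189 = 75.6%, the in-state pool 1568/2437 = 64.3% → the out-of-state pool
Sciences: the out-of-state pool 263/1061 = 24.8%, the in-state pool 79/421 = 18.8% → the out-of-state pool
Law: the out-of-state pool 246/413 = 59.6%, the in-state pool 415/860 = 48.3% → the out-of-state pool
Overall: the out-of-state pool 2201/3917 = 56.2%, the in-state pool 2082/3950 = 52.7% → the out-of-state pool
The out-of-state pool wins overall and in every department group — no reversal.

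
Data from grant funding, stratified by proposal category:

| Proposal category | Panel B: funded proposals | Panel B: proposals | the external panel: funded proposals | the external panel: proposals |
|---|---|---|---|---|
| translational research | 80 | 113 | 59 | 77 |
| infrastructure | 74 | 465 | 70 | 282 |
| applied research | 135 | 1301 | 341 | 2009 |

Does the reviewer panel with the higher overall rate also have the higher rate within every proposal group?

Yes

Translational research: Panel B 80/113 = 70.8%, the external panel 59/77 = 76.6% → the external panel
Infrastructure: Panel B 74/465 = 15.9%, the external panel 70/282 = 24.8% → the external panel
Applied research: Panel B 135/1301 = 10.4%, the external panel 341/2009 = 17.0% → the external panel
Overall: Panel B 289/1879 = 15.4%, the external panel 470/2368 = 19.8% → the external panel
The external panel wins overall and in every proposal group — no reversal.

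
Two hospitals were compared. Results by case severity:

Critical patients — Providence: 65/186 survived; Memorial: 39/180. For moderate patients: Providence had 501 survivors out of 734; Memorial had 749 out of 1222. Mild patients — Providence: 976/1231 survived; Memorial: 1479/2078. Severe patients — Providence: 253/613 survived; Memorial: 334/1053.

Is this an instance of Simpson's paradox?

No

Critical: Providence 65/186 = 34.9%, Memorial 39/180 = 21.7% → Providence
Moderate: Providence 501/734 = 68.3%, Memorial 749/1222 = 61.3% → Providence
Mild: Providence 976/1231 = 79.3%, Memorial 1479/2078 = 71.2% → Providence
Severe: Providence 253/613 = 41.3%, Memorial 334/1053 = 31.7% → Providence
Overall: Providence 1795/2764 = 64.9%, Memorial 2601/4533 = 57.4% → Providence
Providence wins overall and in every case group — no reversal.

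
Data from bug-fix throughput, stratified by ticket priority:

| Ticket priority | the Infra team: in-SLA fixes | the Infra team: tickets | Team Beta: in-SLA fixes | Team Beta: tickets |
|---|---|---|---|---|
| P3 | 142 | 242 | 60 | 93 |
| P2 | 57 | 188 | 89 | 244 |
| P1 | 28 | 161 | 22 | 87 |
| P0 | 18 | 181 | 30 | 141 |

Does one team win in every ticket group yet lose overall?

No

P3: the Infra team 142/242 = 58.7%, Team Beta 60/93 = 64.5% → Team Beta
P2: the Infra team 57/188 = 30.3%, Team Beta 89/244 = 36.5% → Team Beta
P1: the Infra team 28/161 = 17.4%, Team Beta 22/87 = 25.3% → Team Beta
P0: the Infra team 18/181 = 9.9%, Team Beta 30/141 = 21.3% → Team Beta
Overall: the Infra team 245/772 = 31.7%, Team Beta 201/565 = 35.6% → Team Beta
Team Beta wins overall and in every ticket group — no reversal.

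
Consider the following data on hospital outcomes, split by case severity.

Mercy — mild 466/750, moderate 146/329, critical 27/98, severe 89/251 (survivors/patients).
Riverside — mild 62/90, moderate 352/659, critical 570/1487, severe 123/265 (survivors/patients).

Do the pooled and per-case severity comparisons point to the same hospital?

No

Mild: Mercy 466/750 = 62.1%, Riverside 62/90 = 68.9% → Riverside
Moderate: Mercy 146/329 = 44.4%, Riverside 352/659 = 53.4% → Riverside
Critical: Mercy 27/98 = 27.6%, Riverside 570/1487 = 38.3% → Riverside
Severe: Mercy 89/251 = 35.5%, Riverside 123/265 = 46.4% → Riverside
Overall: Mercy 728/1428 = 51.0%, Riverside 1107/2501 = 44.3% → Mercy
Riverside wins each case group but Mercy wins overall — the comparison reverses. Riverside's patients skew toward critical, which has a lower base rate.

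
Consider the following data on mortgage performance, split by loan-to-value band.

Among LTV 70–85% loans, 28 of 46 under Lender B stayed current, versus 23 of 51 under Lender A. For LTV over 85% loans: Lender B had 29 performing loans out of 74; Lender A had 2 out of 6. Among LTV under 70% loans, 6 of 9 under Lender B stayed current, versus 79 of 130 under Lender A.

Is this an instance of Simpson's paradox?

Yes

LTV 70–85%: Lender B 28/46 = 60.9%, Lender A 23/51 = 45.1% → Lender B
LTV over 85%: Lender B 29/74 = 39.2%, Lender A 2/6 = 33.3% → Lender B
LTV under 70%: Lender B 6/9 = 66.7%, Lender A 79/130 = 60.8% → Lender B
Overall: Lender B 63/129 = 48.8%, Lender A 104/187 = 55.6% → Lender A
Lender B wins each loan-to-value group but Lender A wins overall — the comparison reverses. Lender B's loans skew toward LTV over 85%, which has a lower base rate.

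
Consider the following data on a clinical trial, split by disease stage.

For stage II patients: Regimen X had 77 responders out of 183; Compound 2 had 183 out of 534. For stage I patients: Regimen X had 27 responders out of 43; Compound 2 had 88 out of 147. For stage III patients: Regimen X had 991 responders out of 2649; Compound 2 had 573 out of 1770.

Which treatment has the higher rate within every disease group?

Regimen X

Stage II: Regimen X 77/183 = 42.1%, Compound 2 183/534 = 34.3% → Regimen X
Stage I: Regimen X 27/43 = 62.8%, Compound 2 88/147 = 59.9% → Regimen X
Stage III: Regimen X 991/2649 = 37.4%, Compound 2 573/1770 = 32.4% → Regimen X
Regimen X has the higher rate in all 3 groups.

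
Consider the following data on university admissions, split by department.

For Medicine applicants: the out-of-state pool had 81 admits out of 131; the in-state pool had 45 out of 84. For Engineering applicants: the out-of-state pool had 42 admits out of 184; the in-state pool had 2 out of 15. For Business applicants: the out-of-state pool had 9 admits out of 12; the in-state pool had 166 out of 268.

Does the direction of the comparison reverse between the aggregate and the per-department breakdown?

Yes

Medicine: the out-of-state pool 81/131 = 61.8%, the in-state pool 45/84 = 53.6% → the out-of-state pool
Engineering: the out-of-state pool 42/184 = 22.8%, the in-state pool 2/15 = 13.3% → the out-of-state pool
Business: the out-of-state pool 9/12 = 75.0%, the in-state pool 166/268 = 61.9% → the out-of-state pool
Overall: the out-of-state pool 132/327 = 40.4%, the in-state pool 213/367 = 58.0% → the in-state pool
The out-of-state pool wins each department group but the in-state pool wins overall — the comparison reverses. The out-of-state pool's applicants skew toward Engineering, which has a lower base rate.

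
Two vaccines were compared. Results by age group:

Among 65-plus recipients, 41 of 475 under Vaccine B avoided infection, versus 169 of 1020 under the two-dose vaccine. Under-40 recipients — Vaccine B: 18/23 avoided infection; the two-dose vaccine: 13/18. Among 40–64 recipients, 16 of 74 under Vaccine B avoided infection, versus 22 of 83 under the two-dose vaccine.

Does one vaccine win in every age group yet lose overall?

65-plus: Vaccine B 41/475 = 8.6%, the two-dose vaccine 169/1020 = 16.6% → the two-dose vaccine
Under-40: Vaccine B 18/23 = 78.3%, the two-dose vaccine 13/18 = 72.2% → Vaccine B
40–64: Vaccine B 16/74 = 21.6%, the two-dose vaccine 22/83 = 26.5% → the two-dose vaccine
Overall: Vaccine B 75/572 = 13.1%, the two-dose vaccine 204/1121 = 18.2% → the two-dose vaccine
Neither sweeps: Vaccine B wins 1 of 3 groups, the two-dose vaccine wins 2. The two-dose vaccine wins overall but not every group — no Simpson reversal.

No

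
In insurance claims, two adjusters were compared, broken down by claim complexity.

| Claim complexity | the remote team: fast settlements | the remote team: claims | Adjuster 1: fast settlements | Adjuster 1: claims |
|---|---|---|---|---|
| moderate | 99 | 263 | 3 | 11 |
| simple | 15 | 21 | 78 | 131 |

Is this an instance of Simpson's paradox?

Moderate: the remote team 99/263 = 37.6%, Adjuster 1 3/11 = 27.3% → the remote team
Simple: the remote team 15/21 = 71.4%, Adjuster 1 78/131 = 59.5% → the remote team
Overall: the remote team 114/284 = 40.1%, Adjuster 1 81/142 = 57.0% → Adjuster 1
The remote team wins each claim group but Adjuster 1 wins overall — the comparison reverses. The remote team's claims skew toward moderate, which has a lower base rate.

Yes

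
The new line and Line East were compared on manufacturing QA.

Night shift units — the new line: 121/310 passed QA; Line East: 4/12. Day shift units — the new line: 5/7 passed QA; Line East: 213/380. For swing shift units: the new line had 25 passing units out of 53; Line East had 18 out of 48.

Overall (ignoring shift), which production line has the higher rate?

Night shift: the new line 121/310 = 39.0%, Line East 4/12 = 33.3% → the new line
Day shift: the new line 5/7 = 71.4%, Line East 213/380 = 56.1% → the new line
Swing shift: the new line 25/53 = 47.2%, Line East 18/48 = 37.5% → the new line
Overall: the new line 151/370 = 40.8%, Line East 235/440 = 53.4% → Line East
(The new line wins every shift group but Line East wins overall — the new line's units skew toward the low-rate night shift group.)

Line East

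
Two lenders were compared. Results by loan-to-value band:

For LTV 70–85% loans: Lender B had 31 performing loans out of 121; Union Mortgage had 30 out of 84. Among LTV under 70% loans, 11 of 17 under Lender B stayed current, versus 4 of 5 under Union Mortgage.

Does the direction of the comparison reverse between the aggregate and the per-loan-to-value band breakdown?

No

LTV 70–85%: Lender B 31/121 = 25.6%, Union Mortgage 30/84 = 35.7% → Union Mortgage
LTV under 70%: Lender B 11/17 = 64.7%, Union Mortgage 4/5 = 80.0% → Union Mortgage
Overall: Lender B 42/138 = 30.4%, Union Mortgage 34/89 = 38.2% → Union Mortgage
Union Mortgage wins overall and in every loan-to-value group — no reversal.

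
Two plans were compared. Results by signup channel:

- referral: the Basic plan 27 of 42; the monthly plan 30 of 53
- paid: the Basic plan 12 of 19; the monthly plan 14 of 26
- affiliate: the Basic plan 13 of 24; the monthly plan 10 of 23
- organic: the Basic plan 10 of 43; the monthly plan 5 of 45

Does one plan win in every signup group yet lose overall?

No

Referral: the Basic plan 27/42 = 64.3%, the monthly plan 30/53 = 56.6% → the Basic plan
Paid: the Basic plan 12/19 = 63.2%, the monthly plan 14/26 = 53.8% → the Basic plan
Affiliate: the Basic plan 13/24 = 54.2%, the monthly plan 10/23 = 43.5% → the Basic plan
Organic: the Basic plan 10/43 = 23.3%, the monthly plan 5/45 = 11.1% → the Basic plan
Overall: the Basic plan 62/128 = 48.4%, the monthly plan 59/147 = 40.1% → the Basic plan
The Basic plan wins overall and in every signup group — no reversal.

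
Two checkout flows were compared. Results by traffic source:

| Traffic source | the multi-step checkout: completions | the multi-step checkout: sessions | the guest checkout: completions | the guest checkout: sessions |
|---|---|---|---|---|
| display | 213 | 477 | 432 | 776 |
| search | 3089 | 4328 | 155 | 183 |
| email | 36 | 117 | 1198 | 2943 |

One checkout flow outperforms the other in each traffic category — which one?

the guest checkout

Display: the multi-step checkout 213/477 = 44.7%, the guest checkout 432/776 = 55.7% → the guest checkout
Search: the multi-step checkout 3089/4328 = 71.4%, the guest checkout 155/183 = 84.7% → the guest checkout
Email: the multi-step checkout 36/117 = 30.8%, the guest checkout 1198/2943 = 40.7% → the guest checkout
The guest checkout has the higher rate in all 3 groups.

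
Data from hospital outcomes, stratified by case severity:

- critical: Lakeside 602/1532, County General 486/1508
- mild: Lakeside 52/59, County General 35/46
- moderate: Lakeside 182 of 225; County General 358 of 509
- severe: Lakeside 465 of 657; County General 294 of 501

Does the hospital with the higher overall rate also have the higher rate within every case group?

Critical: Lakeside 602/1532 = 39.3%, County General 486/1508 = 32.2% → Lakeside
Mild: Lakeside 52/59 = 88.1%, County General 35/46 = 76.1% → Lakeside
Moderate: Lakeside 182/225 = 80.9%, County General 358/509 = 70.3% → Lakeside
Severe: Lakeside 465/657 = 70.8%, County General 294/501 = 58.7% → Lakeside
Overall: Lakeside 1301/2473 = 52.6%, County General 1173/2564 = 45.7% → Lakeside
Lakeside wins overall and in every case group — no reversal.

Yes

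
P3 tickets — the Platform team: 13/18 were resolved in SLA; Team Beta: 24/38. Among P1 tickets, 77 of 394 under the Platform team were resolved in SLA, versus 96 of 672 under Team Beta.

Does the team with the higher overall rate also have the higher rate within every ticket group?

P3: the Platform team 13/18 = 72.2%, Team Beta 24/38 = 63.2% → the Platform team
P1: the Platform team 77/394 = 19.5%, Team Beta 96/672 = 14.3% → the Platform team
Overall: the Platform team 90/412 = 21.8%, Team Beta 120/710 = 16.9% → the Platform team
The Platform team wins overall and in every ticket group — no reversal.

Yes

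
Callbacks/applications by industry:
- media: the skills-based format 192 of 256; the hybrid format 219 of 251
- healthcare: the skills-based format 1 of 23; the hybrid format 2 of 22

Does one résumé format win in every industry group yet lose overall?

No

Media: the skills-based format 192/256 = 75.0%, the hybrid format 219/251 = 87.3% → the hybrid format
Healthcare: the skills-based format 1/23 = 4.3%, the hybrid format 2/22 = 9.1% → the hybrid format
Overall: the skills-based format 193/279 = 69.2%, the hybrid format 221/273 = 81.0% → the hybrid format
The hybrid format wins overall and in every industry group — no reversal.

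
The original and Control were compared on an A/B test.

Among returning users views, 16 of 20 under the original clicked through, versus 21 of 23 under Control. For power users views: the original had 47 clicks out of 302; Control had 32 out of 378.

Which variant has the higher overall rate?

the original

Returning users: the original 16/20 = 80.0%, Control 21/23 = 91.3% → Control
Power users: the original 47/302 = 15.6%, Control 32/378 = 8.5% → the original
Overall: the original 63/322 = 19.6%, Control 53/401 = 13.2% → the original
(Neither sweeps every user group, but the original has the higher pooled rate.)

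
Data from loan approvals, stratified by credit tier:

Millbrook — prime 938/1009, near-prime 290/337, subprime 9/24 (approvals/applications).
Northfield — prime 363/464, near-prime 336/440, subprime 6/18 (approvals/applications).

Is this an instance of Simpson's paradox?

No

Prime: Millbrook 938/1009 = 93.0%, Northfield 363/464 = 78.2% → Millbrook
Near-prime: Millbrook 290/337 = 86.1%, Northfield 336/440 = 76.4% → Millbrook
Subprime: Millbrook 9/24 = 37.5%, Northfield 6/18 = 33.3% → Millbrook
Overall: Millbrook 1237/1370 = 90.3%, Northfield 705/922 = 76.5% → Millbrook
Millbrook wins overall and in every credit group — no reversal.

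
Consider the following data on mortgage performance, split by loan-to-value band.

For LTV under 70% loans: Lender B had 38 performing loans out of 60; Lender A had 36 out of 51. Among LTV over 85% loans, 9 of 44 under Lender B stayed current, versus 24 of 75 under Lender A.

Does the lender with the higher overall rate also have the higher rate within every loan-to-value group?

Yes

LTV under 70%: Lender B 38/60 = 63.3%, Lender A 36/51 = 70.6% → Lender A
LTV over 85%: Lender B 9/44 = 20.5%, Lender A 24/75 = 32.0% → Lender A
Overall: Lender B 47/104 = 45.2%, Lender A 60/126 = 47.6% → Lender A
Lender A wins overall and in every loan-to-value group — no reversal.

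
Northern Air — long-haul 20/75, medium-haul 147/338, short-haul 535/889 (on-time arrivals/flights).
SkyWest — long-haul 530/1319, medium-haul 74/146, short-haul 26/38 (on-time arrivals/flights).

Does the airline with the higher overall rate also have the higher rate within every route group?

Long-haul: Northern Air 20/75 = 26.7%, SkyWest 530/1319 = 40.2% → SkyWest
Medium-haul: Northern Air 147/338 = 43.5%, SkyWest 74/146 = 50.7% → SkyWest
Short-haul: Northern Air 535/889 = 60.2%, SkyWest 26/38 = 68.4% → SkyWest
Overall: Northern Air 702/1302 = 53.9%, SkyWest 630/1503 = 41.9% → Northern Air
SkyWest wins each route group but Northern Air wins overall — the comparison reverses. SkyWest's flights skew toward long-haul, which has a lower base rate.

No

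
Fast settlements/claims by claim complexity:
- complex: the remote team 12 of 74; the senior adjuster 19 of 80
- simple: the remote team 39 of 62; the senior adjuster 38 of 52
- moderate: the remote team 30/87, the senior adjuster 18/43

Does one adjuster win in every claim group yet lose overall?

Complex: the remote team 12/74 = 16.2%, the senior adjuster 19/80 = 23.8% → the senior adjuster
Simple: the remote team 39/62 = 62.9%, the senior adjuster 38/52 = 73.1% → the senior adjuster
Moderate: the remote team 30/87 = 34.5%, the senior adjuster 18/43 = 41.9% → the senior adjuster
Overall: the remote team 81/223 = 36.3%, the senior adjuster 75/175 = 42.9% → the senior adjuster
The senior adjuster wins overall and in every claim group — no reversal.

No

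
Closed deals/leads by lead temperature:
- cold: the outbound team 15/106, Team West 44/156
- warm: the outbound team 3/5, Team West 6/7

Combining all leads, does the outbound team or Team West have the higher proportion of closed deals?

Cold: the outbound team 15/106 = 14.2%, Team West 44/156 = 28.2% → Team West
Warm: the outbound team 3/5 = 60.0%, Team West 6/7 = 85.7% → Team West
Overall: the outbound team 18/111 = 16.2%, Team West 50/163 = 30.7% → Team West

Team West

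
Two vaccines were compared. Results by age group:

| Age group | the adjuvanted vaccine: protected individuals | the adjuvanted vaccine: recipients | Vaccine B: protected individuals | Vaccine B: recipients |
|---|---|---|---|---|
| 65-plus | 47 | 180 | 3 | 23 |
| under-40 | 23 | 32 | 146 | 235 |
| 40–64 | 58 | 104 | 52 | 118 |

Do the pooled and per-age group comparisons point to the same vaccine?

No

65-plus: the adjuvanted vaccine 47/180 = 26.1%, Vaccine B 3/23 = 13.0% → the adjuvanted vaccine
Under-40: the adjuvanted vaccine 23/32 = 71.9%, Vaccine B 146/235 = 62.1% → the adjuvanted vaccine
40–64: the adjuvanted vaccine 58/104 = 55.8%, Vaccine B 52/118 = 44.1% → the adjuvanted vaccine
Overall: the adjuvanted vaccine 128/316 = 40.5%, Vaccine B 201/376 = 53.5% → Vaccine B
The adjuvanted vaccine wins each age group but Vaccine B wins overall — the comparison reverses. The adjuvanted vaccine's recipients skew toward 65-plus, which has a lower base rate.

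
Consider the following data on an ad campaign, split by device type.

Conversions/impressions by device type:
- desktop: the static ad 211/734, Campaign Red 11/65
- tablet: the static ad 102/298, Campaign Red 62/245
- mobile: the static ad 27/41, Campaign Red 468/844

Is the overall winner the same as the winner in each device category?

Desktop: the static ad 211/734 = 28.7%, Campaign Red 11/65 = 16.9% → the static ad
Tablet: the static ad 102/298 = 34.2%, Campaign Red 62/245 = 25.3% → the static ad
Mobile: the static ad 27/41 = 65.9%, Campaign Red 468/844 = 55.5% → the static ad
Overall: the static ad 340/1073 = 31.7%, Campaign Red 541/1154 = 46.9% → Campaign Red
The static ad wins each device group but Campaign Red wins overall — the comparison reverses. The static ad's impressions skew toward desktop, which has a lower base rate.

No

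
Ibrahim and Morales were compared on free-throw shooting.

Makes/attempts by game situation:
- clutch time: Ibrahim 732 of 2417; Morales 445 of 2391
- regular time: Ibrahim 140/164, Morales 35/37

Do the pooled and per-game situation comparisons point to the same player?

No

Clutch time: Ibrahim 732/2417 = 30.3%, Morales 445/2391 = 18.6% → Ibrahim
Regular time: Ibrahim 140/164 = 85.4%, Morales 35/37 = 94.6% → Morales
Overall: Ibrahim 872/2581 = 33.8%, Morales 480/2428 = 19.8% → Ibrahim
Neither sweeps: Ibrahim wins 1 of 2 groups, Morales wins 1. Ibrahim wins overall but not every group — no Simpson reversal.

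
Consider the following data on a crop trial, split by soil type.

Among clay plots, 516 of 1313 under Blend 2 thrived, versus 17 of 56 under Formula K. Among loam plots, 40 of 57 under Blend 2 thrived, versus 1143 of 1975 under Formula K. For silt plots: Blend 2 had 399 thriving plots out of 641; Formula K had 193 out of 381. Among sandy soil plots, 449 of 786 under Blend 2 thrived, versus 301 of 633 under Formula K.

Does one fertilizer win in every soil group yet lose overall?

Clay: Blend 2 516/1313 = 39.3%, Formula K 17/56 = 30.4% → Blend 2
Loam: Blend 2 40/57 = 70.2%, Formula K 1143/1975 = 57.9% → Blend 2
Silt: Blend 2 399/641 = 62.2%, Formula K 193/381 = 50.7% → Blend 2
Sandy soil: Blend 2 449/786 = 57.1%, Formula K 301/633 = 47.6% → Blend 2
Overall: Blend 2 1404/2797 = 50.2%, Formula K 1654/3045 = 54.3% → Formula K
Blend 2 wins each soil group but Formula K wins overall — the comparison reverses. Blend 2's plots skew toward clay, which has a lower base rate.

Yes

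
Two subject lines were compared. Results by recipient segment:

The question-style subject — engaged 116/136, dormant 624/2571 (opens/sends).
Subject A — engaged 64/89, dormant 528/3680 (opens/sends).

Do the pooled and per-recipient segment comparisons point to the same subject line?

Yes

Engaged: the question-style subject 116/136 = 85.3%, Subject A 64/89 = 71.9% → the question-style subject
Dormant: the question-style subject 624/2571 = 24.3%, Subject A 528/3680 = 14.3% → the question-style subject
Overall: the question-style subject 740/2707 = 27.3%, Subject A 592/3769 = 15.7% → the question-style subject
The question-style subject wins overall and in every recipient group — no reversal.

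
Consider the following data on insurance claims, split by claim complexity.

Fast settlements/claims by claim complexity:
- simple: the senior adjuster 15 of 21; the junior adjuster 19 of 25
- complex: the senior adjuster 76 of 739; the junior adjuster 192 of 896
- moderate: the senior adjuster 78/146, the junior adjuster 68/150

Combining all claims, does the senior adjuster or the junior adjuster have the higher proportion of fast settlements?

the junior adjuster

Simple: the senior adjuster 15/21 = 71.4%, the junior adjuster 19/25 = 76.0% → the junior adjuster
Complex: the senior adjuster 76/739 = 10.3%, the junior adjuster 192/896 = 21.4% → the junior adjuster
Moderate: the senior adjuster 78/146 = 53.4%, the junior adjuster 68/150 = 45.3% → the senior adjuster
Overall: the senior adjuster 169/906 = 18.7%, the junior adjuster 279/1071 = 26.1% → the junior adjuster
(Neither sweeps every claim group, but the junior adjuster has the higher pooled rate.)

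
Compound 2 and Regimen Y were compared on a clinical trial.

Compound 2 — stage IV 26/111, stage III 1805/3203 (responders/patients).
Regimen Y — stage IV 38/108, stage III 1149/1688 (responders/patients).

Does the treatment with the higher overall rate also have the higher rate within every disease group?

Stage IV: Compound 2 26/111 = 23.4%, Regimen Y 38/108 = 35.2% → Regimen Y
Stage III: Compound 2 1805/3203 = 56.4%, Regimen Y 1149/1688 = 68.1% → Regimen Y
Overall: Compound 2 1831/3314 = 55.3%, Regimen Y 1187/1796 = 66.1% → Regimen Y
Regimen Y wins overall and in every disease group — no reversal.

Yes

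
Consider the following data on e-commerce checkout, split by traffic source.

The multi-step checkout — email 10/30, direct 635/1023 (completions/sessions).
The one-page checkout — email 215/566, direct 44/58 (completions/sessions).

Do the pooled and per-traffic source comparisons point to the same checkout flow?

Email: the multi-step checkout 10/30 = 33.3%, the one-page checkout 215/566 = 38.0% → the one-page checkout
Direct: the multi-step checkout 635/1023 = 62.1%, the one-page checkout 44/58 = 75.9% → the one-page checkout
Overall: the multi-step checkout 645/1053 = 61.3%, the one-page checkout 259/624 = 41.5% → the multi-step checkout
The one-page checkout wins each traffic group but the multi-step checkout wins overall — the comparison reverses. The one-page checkout's sessions skew toward email, which has a lower base rate.

No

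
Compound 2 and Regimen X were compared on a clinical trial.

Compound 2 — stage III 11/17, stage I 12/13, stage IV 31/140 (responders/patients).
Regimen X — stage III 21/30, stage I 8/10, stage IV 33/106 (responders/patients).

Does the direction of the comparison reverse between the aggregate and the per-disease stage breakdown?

No

Stage III: Compound 2 11/17 = 64.7%, Regimen X 21/30 = 70.0% → Regimen X
Stage I: Compound 2 12/13 = 92.3%, Regimen X 8/10 = 80.0% → Compound 2
Stage IV: Compound 2 31/140 = 22.1%, Regimen X 33/106 = 31.1% → Regimen X
Overall: Compound 2 54/170 = 31.8%, Regimen X 62/146 = 42.5% → Regimen X
Neither sweeps: Compound 2 wins 1 of 3 groups, Regimen X wins 2. Regimen X wins overall but not every group — no Simpson reversal.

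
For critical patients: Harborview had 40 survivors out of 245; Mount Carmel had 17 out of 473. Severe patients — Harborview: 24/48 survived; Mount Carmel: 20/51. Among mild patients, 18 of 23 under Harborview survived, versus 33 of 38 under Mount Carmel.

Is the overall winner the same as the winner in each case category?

No

Critical: Harborview 40/245 = 16.3%, Mount Carmel 17/473 = 3.6% → Harborview
Severe: Harborview 24/48 = 50.0%, Mount Carmel 20/51 = 39.2% → Harborview
Mild: Harborview 18/23 = 78.3%, Mount Carmel 33/38 = 86.8% → Mount Carmel
Overall: Harborview 82/316 = 25.9%, Mount Carmel 70/562 = 12.5% → Harborview
Neither sweeps: Harborview wins 2 of 3 groups, Mount Carmel wins 1. Harborview wins overall but not every group — no Simpson reversal.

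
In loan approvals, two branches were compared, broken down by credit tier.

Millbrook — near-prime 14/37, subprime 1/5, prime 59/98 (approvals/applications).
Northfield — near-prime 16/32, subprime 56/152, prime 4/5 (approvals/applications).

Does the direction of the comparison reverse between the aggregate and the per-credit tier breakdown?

Yes

Near-prime: Millbrook 14/37 = 37.8%, Northfield 16/32 = 50.0% → Northfield
Subprime: Millbrook 1/5 = 20.0%, Northfield 56/152 = 36.8% → Northfield
Prime: Millbrook 59/98 = 60.2%, Northfield 4/5 = 80.0% → Northfield
Overall: Millbrook 74/140 = 52.9%, Northfield 76/189 = 40.2% → Millbrook
Northfield wins each credit group but Millbrook wins overall — the comparison reverses. Northfield's applications skew toward subprime, which has a lower base rate.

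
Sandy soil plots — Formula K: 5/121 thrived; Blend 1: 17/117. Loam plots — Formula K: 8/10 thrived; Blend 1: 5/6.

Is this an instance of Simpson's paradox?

Sandy soil: Formula K 5/121 = 4.1%, Blend 1 17/117 = 14.5% → Blend 1
Loam: Formula K 8/10 = 80.0%, Blend 1 5/6 = 83.3% → Blend 1
Overall: Formula K 13/131 = 9.9%, Blend 1 22/123 = 17.9% → Blend 1
Blend 1 wins overall and in every soil group — no reversal.

No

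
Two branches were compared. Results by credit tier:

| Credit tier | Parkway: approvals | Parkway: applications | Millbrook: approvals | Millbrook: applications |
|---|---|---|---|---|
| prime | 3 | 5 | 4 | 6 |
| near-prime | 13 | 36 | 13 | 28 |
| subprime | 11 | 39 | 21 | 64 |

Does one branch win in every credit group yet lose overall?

Prime: Parkway 3/5 = 60.0%, Millbrook 4/6 = 66.7% → Millbrook
Near-prime: Parkway 13/36 = 36.1%, Millbrook 13/28 = 46.4% → Millbrook
Subprime: Parkway 11/39 = 28.2%, Millbrook 21/64 = 32.8% → Millbrook
Overall: Parkway 27/80 = 33.8%, Millbrook 38/98 = 38.8% → Millbrook
Millbrook wins overall and in every credit group — no reversal.

No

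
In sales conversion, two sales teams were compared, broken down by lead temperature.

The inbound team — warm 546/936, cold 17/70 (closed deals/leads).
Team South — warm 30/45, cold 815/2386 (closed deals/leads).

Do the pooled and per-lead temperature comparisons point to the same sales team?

No

Warm: the inbound team 546/936 = 58.3%, Team South 30/45 = 66.7% → Team South
Cold: the inbound team 17/70 = 24.3%, Team South 815/2386 = 34.2% → Team South
Overall: the inbound team 563/1006 = 56.0%, Team South 845/2431 = 34.8% → the inbound team
Team South wins each lead group but the inbound team wins overall — the comparison reverses. Team South's leads skew toward cold, which has a lower base rate.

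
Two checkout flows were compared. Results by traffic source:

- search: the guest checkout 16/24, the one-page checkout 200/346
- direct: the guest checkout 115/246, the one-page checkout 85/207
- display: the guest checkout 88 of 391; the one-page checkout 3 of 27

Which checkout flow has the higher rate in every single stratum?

the guest checkout

Search: the guest checkout 16/24 = 66.7%, the one-page checkout 200/346 = 57.8% → the guest checkout
Direct: the guest checkout 115/246 = 46.7%, the one-page checkout 85/207 = 41.1% → the guest checkout
Display: the guest checkout 88/391 = 22.5%, the one-page checkout 3/27 = 11.1% → the guest checkout
The guest checkout has the higher rate in all 3 groups.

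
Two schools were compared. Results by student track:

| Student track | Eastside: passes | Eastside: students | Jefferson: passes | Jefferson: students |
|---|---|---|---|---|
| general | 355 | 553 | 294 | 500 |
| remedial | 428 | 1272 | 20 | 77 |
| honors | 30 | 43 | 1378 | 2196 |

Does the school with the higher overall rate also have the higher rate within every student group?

General: Eastside 355/553 = 64.2%, Jefferson 294/500 = 58.8% → Eastside
Remedial: Eastside 428/1272 = 33.6%, Jefferson 20/77 = 26.0% → Eastside
Honors: Eastside 30/43 = 69.8%, Jefferson 1378/2196 = 62.8% → Eastside
Overall: Eastside 813/1868 = 43.5%, Jefferson 1692/2773 = 61.0% → Jefferson
Eastside wins each student group but Jefferson wins overall — the comparison reverses. Eastside's students skew toward remedial, which has a lower base rate.

No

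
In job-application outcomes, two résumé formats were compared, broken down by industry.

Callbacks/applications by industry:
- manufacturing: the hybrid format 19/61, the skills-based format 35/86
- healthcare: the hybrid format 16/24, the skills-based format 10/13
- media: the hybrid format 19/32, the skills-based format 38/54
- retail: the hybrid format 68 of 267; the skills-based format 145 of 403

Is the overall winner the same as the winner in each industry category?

Yes

Manufacturing: the hybrid format 19/61 = 31.1%, the skills-based format 35/86 = 40.7% → the skills-based format
Healthcare: the hybrid format 16/24 = 66.7%, the skills-based format 10/13 = 76.9% → the skills-based format
Media: the hybrid format 19/32 = 59.4%, the skills-based format 38/54 = 70.4% → the skills-based format
Retail: the hybrid format 68/267 = 25.5%, the skills-based format 145/403 = 36.0% → the skills-based format
Overall: the hybrid format 122/384 = 31.8%, the skills-based format 228/556 = 41.0% → the skills-based format
The skills-based format wins overall and in every industry group — no reversal.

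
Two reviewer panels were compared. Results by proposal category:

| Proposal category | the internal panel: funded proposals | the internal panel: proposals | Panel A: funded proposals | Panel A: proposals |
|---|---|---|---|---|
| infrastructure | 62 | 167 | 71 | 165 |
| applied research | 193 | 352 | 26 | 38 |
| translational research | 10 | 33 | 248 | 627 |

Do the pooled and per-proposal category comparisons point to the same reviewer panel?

Infrastructure: the internal panel 62/167 = 37.1%, Panel A 71/165 = 43.0% → Panel A
Applied research: the internal panel 193/352 = 54.8%, Panel A 26/38 = 68.4% → Panel A
Translational research: the internal panel 10/33 = 30.3%, Panel A 248/627 = 39.6% → Panel A
Overall: the internal panel 265/552 = 48.0%, Panel A 345/830 = 41.6% → the internal panel
Panel A wins each proposal group but the internal panel wins overall — the comparison reverses. Panel A's proposals skew toward translational research, which has a lower base rate.

No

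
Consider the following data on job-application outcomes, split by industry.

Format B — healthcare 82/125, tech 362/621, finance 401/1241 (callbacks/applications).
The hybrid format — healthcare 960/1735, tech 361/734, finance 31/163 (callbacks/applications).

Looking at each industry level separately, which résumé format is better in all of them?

Format B

Healthcare: Format B 82/125 = 65.6%, the hybrid format 960/1735 = 55.3% → Format B
Tech: Format B 362/621 = 58.3%, the hybrid format 361/734 = 49.2% → Format B
Finance: Format B 401/1241 = 32.3%, the hybrid format 31/163 = 19.0% → Format B
Format B has the higher rate in all 3 groups.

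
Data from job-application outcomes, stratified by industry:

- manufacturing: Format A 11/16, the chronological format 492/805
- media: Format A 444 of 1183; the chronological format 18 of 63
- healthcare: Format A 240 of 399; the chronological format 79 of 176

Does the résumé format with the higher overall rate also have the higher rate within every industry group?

No

Manufacturing: Format A 11/16 = 68.8%, the chronological format 492/805 = 61.1% → Format A
Media: Format A 444/1183 = 37.5%, the chronological format 18/63 = 28.6% → Format A
Healthcare: Format A 240/399 = 60.2%, the chronological format 79/176 = 44.9% → Format A
Overall: Format A 695/1598 = 43.5%, the chronological format 589/1044 = 56.4% → the chronological format
Format A wins each industry group but the chronological format wins overall — the comparison reverses. Format A's applications skew toward media, which has a lower base rate.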